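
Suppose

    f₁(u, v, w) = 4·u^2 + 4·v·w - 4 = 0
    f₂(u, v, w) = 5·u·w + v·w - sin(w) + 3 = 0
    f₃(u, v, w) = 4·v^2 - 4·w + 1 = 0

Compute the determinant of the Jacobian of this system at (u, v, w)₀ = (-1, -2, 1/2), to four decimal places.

1364.3306

J = [[8·u, 4·w, 4·v], [5·w, w, 5·u + v - cos(w)], [0, 8·v, -4]].
At the point, J = [[-8.0000, 2.0000, -8.0000], [2.5000, 0.5000, -7.877583], [0.0000, -16.0000, -4.0000]].
det J = 1364.3306.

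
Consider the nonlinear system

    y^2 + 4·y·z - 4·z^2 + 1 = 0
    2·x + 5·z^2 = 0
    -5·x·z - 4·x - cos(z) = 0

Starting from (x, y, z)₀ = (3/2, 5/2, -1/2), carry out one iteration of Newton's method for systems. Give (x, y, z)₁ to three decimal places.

At (3/2, 5/2, -1/2): F = (1.250, 4.250, -3.12758).
Jacobian J = [[0, 2·y + 4·z, 4·y - 8·z], [2, 0, 10·z], [-5·z - 4, 0, -5·x + sin(z)]].
At the point, J = [[0.000, 3.000, 14.000], [2.000, 0.000, -5.000], [-1.500, 0.000, -7.97943]] (det J = 70.37655).
Solving J·Δ = −F gives Δ = (-2.112, -0.441, 0.005).
Then the next iterate is (x, y, z)₁ = (-0.612, 2.059, -0.495).

(-0.612, 2.059, -0.495)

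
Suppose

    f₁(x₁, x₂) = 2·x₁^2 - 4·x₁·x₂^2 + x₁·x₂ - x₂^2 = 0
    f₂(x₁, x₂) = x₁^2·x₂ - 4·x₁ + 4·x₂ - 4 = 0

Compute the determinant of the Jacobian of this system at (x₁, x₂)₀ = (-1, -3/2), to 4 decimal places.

-82.5000

J = [[4·x₁ - 4·x₂^2 + x₂, -8·x₁·x₂ + x₁ - 2·x₂], [2·x₁·x₂ - 4, x₁^2 + 4]].
At the point, J = [[-14.5000, -10.0000], [-1.0000, 5.0000]].
det J = -82.5000.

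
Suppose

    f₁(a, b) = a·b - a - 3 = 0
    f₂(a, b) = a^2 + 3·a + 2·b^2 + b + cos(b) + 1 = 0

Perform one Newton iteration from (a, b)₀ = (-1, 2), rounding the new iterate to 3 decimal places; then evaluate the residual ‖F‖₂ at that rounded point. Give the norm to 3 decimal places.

11.249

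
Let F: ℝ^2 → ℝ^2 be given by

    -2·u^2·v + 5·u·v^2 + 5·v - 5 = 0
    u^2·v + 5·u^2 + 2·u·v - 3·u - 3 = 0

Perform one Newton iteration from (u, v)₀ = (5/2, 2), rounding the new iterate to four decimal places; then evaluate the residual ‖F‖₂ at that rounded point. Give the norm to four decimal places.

13.6516

At (5/2, 2): F = (30.0000, 43.2500).
Jacobian J = [[-4·u·v + 5·v^2, -2·u^2 + 10·u·v + 5], [2·u·v + 10·u + 2·v - 3, u^2 + 2·u]].
At the point, J = [[0.0000, 42.5000], [36.0000, 11.2500]] (det J = -1530.0000).
Solving J·Δ = −F gives Δ = (-0.9808, -0.7059).
Then the next iterate is (u, v)₁ = (1.5192, 1.2941).
Re-evaluating at (1.5192, 1.2941): F = (8.217997, 10.900979), so ‖F‖₂ = 13.6516.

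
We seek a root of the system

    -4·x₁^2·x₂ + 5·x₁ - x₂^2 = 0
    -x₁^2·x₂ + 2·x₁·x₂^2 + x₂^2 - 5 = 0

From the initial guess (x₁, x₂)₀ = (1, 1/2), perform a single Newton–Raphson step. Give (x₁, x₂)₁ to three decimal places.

(-35.500, -6.250)

At (1, 1/2): F = (2.750, -4.750).
Jacobian J = [[-8·x₁·x₂ + 5, -4·x₁^2 - 2·x₂], [-2·x₁·x₂ + 2·x₂^2, -x₁^2 + 4·x₁·x₂ + 2·x₂]].
At the point, J = [[1.000, -5.000], [-0.500, 2.000]] (det J = -0.500).
Solving J·Δ = −F gives Δ = (-36.500, -6.750).
Then the next iterate is (x₁, x₂)₁ = (-35.500, -6.250).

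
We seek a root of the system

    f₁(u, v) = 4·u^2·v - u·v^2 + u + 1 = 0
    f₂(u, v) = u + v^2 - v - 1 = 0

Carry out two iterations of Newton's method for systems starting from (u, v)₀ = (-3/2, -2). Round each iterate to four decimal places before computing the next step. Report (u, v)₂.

At (-3/2, -2): F = (-12.5000, 3.5000).
Jacobian J = [[8·u·v - v^2 + 1, 4·u^2 - 2·u·v], [1, 2·v - 1]].
At the point, J = [[21.0000, 3.0000], [1.0000, -5.0000]] (det J = -108.0000).
Solving J·Δ = −F gives Δ = (0.4815, 0.7963).
Then the next iterate is (u, v)₁ = (-1.0185, -1.2037).
Round to (-1.0185, -1.2037) and repeat: F = (-3.537397, 0.634094), J = [[9.358854, 1.697432], [1.0000, -3.4074]].
Δ = (0.3268, 0.2820), so (u, v)₂ = (-0.6917, -0.9217).

(-0.6917, -0.9217)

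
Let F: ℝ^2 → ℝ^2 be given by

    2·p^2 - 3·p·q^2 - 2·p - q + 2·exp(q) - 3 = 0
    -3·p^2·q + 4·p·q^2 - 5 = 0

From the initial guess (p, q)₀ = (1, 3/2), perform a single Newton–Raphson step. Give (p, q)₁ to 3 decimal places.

(0.506, 1.556)

At (1, 3/2): F = (-2.28662, -0.500).
Jacobian J = [[4·p - 3·q^2 - 2, -6·p·q + 2·exp(q) - 1], [-6·p·q + 4·q^2, -3·p^2 + 8·p·q]].
At the point, J = [[-4.750, -1.03662], [0.000, 9.000]] (det J = -42.750).
Solving J·Δ = −F gives Δ = (-0.494, 0.056).
Then the next iterate is (p, q)₁ = (0.506, 1.556).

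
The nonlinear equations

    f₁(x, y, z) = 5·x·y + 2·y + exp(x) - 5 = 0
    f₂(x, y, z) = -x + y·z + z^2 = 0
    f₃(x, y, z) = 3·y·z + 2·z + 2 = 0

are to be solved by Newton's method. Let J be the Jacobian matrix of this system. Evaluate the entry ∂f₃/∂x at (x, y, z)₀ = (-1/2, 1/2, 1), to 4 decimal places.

0.0000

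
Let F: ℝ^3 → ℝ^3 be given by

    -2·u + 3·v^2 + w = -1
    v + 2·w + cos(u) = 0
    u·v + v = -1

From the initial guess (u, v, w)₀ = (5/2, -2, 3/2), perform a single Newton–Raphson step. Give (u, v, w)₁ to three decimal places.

At (5/2, -2, 3/2): F = (9.500, 0.19886, -6.000).
Jacobian J = [[-2, 6·v, 1], [-sin(u), 1, 2], [v, u + 1, 0]].
At the point, J = [[-2.000, -12.000, 1.000], [-0.59847, 1.000, 2.000], [-2.000, 3.500, 0.000]] (det J = 61.90535).
Solving J·Δ = −F gives Δ = (-1.360, 0.937, -0.975).
Then the next iterate is (u, v, w)₁ = (1.140, -1.063, 0.525).

(1.140, -1.063, 0.525)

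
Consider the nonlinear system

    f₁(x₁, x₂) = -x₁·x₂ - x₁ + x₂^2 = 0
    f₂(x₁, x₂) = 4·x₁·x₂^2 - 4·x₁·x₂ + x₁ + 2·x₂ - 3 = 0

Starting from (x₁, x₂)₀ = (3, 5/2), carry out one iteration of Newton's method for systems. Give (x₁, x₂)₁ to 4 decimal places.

At (3, 5/2): F = (-4.2500, 50.0000).
Jacobian J = [[-x₂ - 1, -x₁ + 2·x₂], [4·x₂^2 - 4·x₂ + 1, 8·x₁·x₂ - 4·x₁ + 2]].
At the point, J = [[-3.5000, 2.0000], [16.0000, 50.0000]] (det J = -207.0000).
Solving J·Δ = −F gives Δ = (-1.5097, -0.5169).
Then the next iterate is (x₁, x₂)₁ = (1.4903, 1.9831).

(1.4903, 1.9831)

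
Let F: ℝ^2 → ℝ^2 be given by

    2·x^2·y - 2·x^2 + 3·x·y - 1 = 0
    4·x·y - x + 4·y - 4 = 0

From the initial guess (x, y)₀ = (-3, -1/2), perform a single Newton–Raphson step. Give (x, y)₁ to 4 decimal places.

(-1.4667, -0.7000)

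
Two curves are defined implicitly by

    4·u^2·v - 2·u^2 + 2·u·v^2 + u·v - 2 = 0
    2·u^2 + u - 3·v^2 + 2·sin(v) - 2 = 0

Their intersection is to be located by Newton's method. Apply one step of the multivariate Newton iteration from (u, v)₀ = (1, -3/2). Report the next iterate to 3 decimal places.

At (1, -3/2): F = (-7.000, -7.74499).
Jacobian J = [[8·u·v - 4·u + 2·v^2 + v, 4·u^2 + 4·u·v + u], [4·u + 1, -6·v + 2·cos(v)]].
At the point, J = [[-13.000, -1.000], [5.000, 9.14147]] (det J = -113.83917).
Solving J·Δ = −F gives Δ = (-0.630, 1.192).
Then the next iterate is (u, v)₁ = (0.370, -0.308).

(0.370, -0.308)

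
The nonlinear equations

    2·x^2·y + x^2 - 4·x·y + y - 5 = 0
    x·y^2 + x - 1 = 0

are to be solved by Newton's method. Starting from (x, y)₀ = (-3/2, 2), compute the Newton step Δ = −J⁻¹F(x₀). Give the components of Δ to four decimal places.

At (-3/2, 2): F = (20.2500, -8.5000).
Jacobian J = [[4·x·y + 2·x - 4·y, 2·x^2 - 4·x + 1], [y^2 + 1, 2·x·y]].
At the point, J = [[-23.0000, 11.5000], [5.0000, -6.0000]] (det J = 80.5000).
Solving J·Δ = −F gives Δ = (0.2950, -1.1708).

(0.2950, -1.1708)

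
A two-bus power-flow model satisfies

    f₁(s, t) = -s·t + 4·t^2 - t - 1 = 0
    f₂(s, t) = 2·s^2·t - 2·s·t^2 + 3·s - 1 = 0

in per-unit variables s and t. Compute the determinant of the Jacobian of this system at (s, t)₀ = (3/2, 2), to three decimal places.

-79.500

J = [[-t, -s + 8·t - 1], [4·s·t - 2·t^2 + 3, 2·s^2 - 4·s·t]].
At the point, J = [[-2.000, 13.500], [7.000, -7.500]].
det J = -79.500.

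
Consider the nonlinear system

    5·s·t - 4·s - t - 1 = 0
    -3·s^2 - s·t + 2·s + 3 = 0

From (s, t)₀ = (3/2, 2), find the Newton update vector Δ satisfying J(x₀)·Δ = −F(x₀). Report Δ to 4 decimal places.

(-0.3106, -0.6364)

At (3/2, 2): F = (6.0000, -3.7500).
Jacobian J = [[5·t - 4, 5·s - 1], [-6·s - t + 2, -s]].
At the point, J = [[6.0000, 6.5000], [-9.0000, -1.5000]] (det J = 49.5000).
Solving J·Δ = −F gives Δ = (-0.3106, -0.6364).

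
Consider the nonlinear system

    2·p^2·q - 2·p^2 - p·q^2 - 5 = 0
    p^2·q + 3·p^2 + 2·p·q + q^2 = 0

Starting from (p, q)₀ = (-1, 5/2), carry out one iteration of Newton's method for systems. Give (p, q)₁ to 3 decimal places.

(-5.321, -5.670)

At (-1, 5/2): F = (4.250, 6.750).
Jacobian J = [[4·p·q - 4·p - q^2, 2·p^2 - 2·p·q], [2·p·q + 6·p + 2·q, p^2 + 2·p + 2·q]].
At the point, J = [[-12.250, 7.000], [-6.000, 4.000]] (det J = -7.000).
Solving J·Δ = −F gives Δ = (-4.321, -8.170).
Then the next iterate is (p, q)₁ = (-5.321, -5.670).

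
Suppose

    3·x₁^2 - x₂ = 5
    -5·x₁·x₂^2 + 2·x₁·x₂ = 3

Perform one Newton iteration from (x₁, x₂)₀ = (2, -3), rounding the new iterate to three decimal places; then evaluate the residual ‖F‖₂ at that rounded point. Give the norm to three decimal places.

At (2, -3): F = (10.000, -105.000).
Jacobian J = [[6·x₁, -1], [-5·x₂^2 + 2·x₂, -10·x₁·x₂ + 2·x₁]].
At the point, J = [[12.000, -1.000], [-51.000, 64.000]] (det J = 717.000).
Solving J·Δ = −F gives Δ = (-0.746, 1.046).
Then the next iterate is (x₁, x₂)₁ = (1.254, -1.954).
Re-evaluating at (1.254, -1.954): F = (1.67155, -31.84022), so ‖F‖₂ = 31.884.

31.884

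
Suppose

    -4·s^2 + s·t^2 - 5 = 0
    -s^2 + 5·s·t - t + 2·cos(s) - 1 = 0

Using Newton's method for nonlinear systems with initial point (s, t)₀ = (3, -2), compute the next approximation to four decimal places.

(1.1368, -1.3113)

At (3, -2): F = (-29.0000, -39.979985).
Jacobian J = [[-8·s + t^2, 2·s·t], [-2·s + 5·t - 2·sin(s), 5·s - 1]].
At the point, J = [[-20.0000, -12.0000], [-16.282240, 14.0000]] (det J = -475.386880).
Solving J·Δ = −F gives Δ = (-1.8632, 0.6887).
Then the next iterate is (s, t)₁ = (1.1368, -1.3113).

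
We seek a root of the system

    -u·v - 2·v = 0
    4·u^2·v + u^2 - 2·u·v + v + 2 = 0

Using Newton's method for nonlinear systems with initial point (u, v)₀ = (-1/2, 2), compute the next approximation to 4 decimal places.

At (-1/2, 2): F = (-3.0000, 8.2500).
Jacobian J = [[-v, -u - 2], [8·u·v + 2·u - 2·v, 4·u^2 - 2·u + 1]].
At the point, J = [[-2.0000, -1.5000], [-13.0000, 3.0000]] (det J = -25.5000).
Solving J·Δ = −F gives Δ = (0.1324, -2.1765).
Then the next iterate is (u, v)₁ = (-0.3676, -0.1765).

(-0.3676, -0.1765)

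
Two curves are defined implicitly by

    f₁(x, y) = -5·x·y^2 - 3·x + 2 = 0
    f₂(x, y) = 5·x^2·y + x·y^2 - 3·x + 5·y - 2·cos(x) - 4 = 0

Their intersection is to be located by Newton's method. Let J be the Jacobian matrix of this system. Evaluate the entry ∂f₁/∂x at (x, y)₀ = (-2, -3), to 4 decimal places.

-48.0000

∂f₁/∂x = -5·y^2 - 3.
At (-2, -3) this is -48.0000.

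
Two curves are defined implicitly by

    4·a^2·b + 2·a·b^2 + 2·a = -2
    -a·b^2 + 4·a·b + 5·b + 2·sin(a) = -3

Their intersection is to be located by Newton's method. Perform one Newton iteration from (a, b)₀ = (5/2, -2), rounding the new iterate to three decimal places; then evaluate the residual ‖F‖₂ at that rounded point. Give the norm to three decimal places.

At (5/2, -2): F = (-23.000, -35.80306).
Jacobian J = [[8·a·b + 2·b^2 + 2, 4·a^2 + 4·a·b], [-b^2 + 4·b + 2·cos(a), -2·a·b + 4·a + 5]].
At the point, J = [[-30.000, 5.000], [-13.60229, 25.000]] (det J = -681.98856).
Solving J·Δ = −F gives Δ = (-0.581, 1.116).
Then the next iterate is (a, b)₁ = (1.919, -0.884).
Re-evaluating at (1.919, -0.884): F = (-4.18431, -7.82522), so ‖F‖₂ = 8.874.

8.874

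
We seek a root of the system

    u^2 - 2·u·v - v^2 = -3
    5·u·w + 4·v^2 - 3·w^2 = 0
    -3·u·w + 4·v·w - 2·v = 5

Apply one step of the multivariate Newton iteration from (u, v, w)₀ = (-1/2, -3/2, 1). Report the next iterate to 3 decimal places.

(-1.244, -1.003, 0.272)

At (-1/2, -3/2, 1): F = (-0.500, 3.500, -6.500).
Jacobian J = [[2·u - 2·v, -2·u - 2·v, 0], [5·w, 8·v, 5·u - 6·w], [-3·w, 4·w - 2, -3·u + 4·v]].
At the point, J = [[2.000, 4.000, 0.000], [5.000, -12.000, -8.500], [-3.000, 2.000, -4.500]] (det J = 334.000).
Solving J·Δ = −F gives Δ = (-0.744, 0.497, -0.728).
Then the next iterate is (u, v, w)₁ = (-1.244, -1.003, 0.272).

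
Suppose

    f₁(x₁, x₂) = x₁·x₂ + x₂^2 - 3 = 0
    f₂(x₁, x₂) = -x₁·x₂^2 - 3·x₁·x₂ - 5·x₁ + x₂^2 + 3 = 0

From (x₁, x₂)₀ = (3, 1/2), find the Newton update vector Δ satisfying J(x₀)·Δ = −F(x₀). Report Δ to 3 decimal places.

(-3.802, 0.788)

At (3, 1/2): F = (-1.250, -17.000).
Jacobian J = [[x₂, x₁ + 2·x₂], [-x₂^2 - 3·x₂ - 5, -2·x₁·x₂ - 3·x₁ + 2·x₂]].
At the point, J = [[0.500, 4.000], [-6.750, -11.000]] (det J = 21.500).
Solving J·Δ = −F gives Δ = (-3.802, 0.788).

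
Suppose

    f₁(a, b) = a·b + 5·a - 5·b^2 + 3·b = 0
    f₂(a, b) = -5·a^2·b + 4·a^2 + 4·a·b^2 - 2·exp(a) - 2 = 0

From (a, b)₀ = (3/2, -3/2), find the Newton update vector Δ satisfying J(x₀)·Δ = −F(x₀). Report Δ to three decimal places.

(-0.318, 0.596)

At (3/2, -3/2): F = (-10.500, 28.41162).
Jacobian J = [[b + 5, a - 10·b + 3], [-10·a·b + 8·a + 4·b^2 - 2·exp(a), -5·a^2 + 8·a·b]].
At the point, J = [[3.500, 19.500], [34.53662, -29.250]] (det J = -775.83913).
Solving J·Δ = −F gives Δ = (-0.318, 0.596).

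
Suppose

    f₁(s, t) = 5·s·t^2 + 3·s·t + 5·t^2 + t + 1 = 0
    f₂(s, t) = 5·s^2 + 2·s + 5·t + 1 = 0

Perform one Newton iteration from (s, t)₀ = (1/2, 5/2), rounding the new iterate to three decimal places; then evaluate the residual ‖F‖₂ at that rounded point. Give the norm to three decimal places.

At (1/2, 5/2): F = (54.125, 15.750).
Jacobian J = [[5·t^2 + 3·t, 10·s·t + 3·s + 10·t + 1], [10·s + 2, 5]].
At the point, J = [[38.750, 40.000], [7.000, 5.000]] (det J = -86.250).
Solving J·Δ = −F gives Δ = (-4.167, 2.683).
Then the next iterate is (s, t)₁ = (-3.667, 5.183).
Re-evaluating at (-3.667, 5.183): F = (-409.05981, 86.81544), so ‖F‖₂ = 418.171.

418.171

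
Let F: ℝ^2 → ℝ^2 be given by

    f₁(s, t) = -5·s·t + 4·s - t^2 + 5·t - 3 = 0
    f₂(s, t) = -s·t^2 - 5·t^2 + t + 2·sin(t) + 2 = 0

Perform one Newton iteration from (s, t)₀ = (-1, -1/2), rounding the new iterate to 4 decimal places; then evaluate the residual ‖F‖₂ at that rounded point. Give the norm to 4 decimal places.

1.1028

At (-1, -1/2): F = (-12.2500, -0.458851).
Jacobian J = [[-5·t + 4, -5·s - 2·t + 5], [-t^2, -2·s·t - 10·t + 2·cos(t) + 1]].
At the point, J = [[6.5000, 11.0000], [-0.2500, 6.755165]] (det J = 46.658573).
Solving J·Δ = −F gives Δ = (1.6654, 0.1296).
Then the next iterate is (s, t)₁ = (0.6654, -0.3704).
Re-evaluating at (0.6654, -0.3704): F = (-1.095275, 0.128352), so ‖F‖₂ = 1.1028.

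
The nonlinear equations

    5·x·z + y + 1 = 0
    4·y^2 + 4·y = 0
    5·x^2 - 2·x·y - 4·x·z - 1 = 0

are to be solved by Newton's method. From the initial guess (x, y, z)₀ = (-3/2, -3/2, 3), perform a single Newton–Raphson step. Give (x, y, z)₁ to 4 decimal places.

At (-3/2, -3/2, 3): F = (-23.0000, 3.0000, 23.7500).
Jacobian J = [[5·z, 1, 5·x], [0, 8·y + 4, 0], [10·x - 2·y - 4·z, -2·x, -4·x]].
At the point, J = [[15.0000, 1.0000, -7.5000], [0.0000, -8.0000, 0.0000], [-24.0000, 3.0000, 6.0000]] (det J = 720.0000).
Solving J·Δ = −F gives Δ = (0.5646, 0.3750, -1.8875).
Then the next iterate is (x, y, z)₁ = (-0.9354, -1.1250, 1.1125).

(-0.9354, -1.1250, 1.1125)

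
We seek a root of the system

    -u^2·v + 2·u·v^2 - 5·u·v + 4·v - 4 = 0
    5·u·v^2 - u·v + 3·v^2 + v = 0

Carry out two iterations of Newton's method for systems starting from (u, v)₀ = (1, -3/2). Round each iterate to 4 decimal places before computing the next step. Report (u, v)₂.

At (1, -3/2): F = (3.5000, 18.0000).
Jacobian J = [[-2·u·v + 2·v^2 - 5·v, -u^2 + 4·u·v - 5·u + 4], [5·v^2 - v, 10·u·v - u + 6·v + 1]].
At the point, J = [[15.0000, -8.0000], [12.7500, -24.0000]] (det J = -258.0000).
Solving J·Δ = −F gives Δ = (0.2326, 0.8735).
Then the next iterate is (u, v)₁ = (1.2326, -0.6265).
Round to (1.2326, -0.6265) and repeat: F = (-0.725441, 3.742222), J = [[5.461952, -6.771198], [2.589011, -11.713839]].
Δ = (0.7285, 0.4805), so (u, v)₂ = (1.9611, -0.1460).

(1.9611, -0.1460)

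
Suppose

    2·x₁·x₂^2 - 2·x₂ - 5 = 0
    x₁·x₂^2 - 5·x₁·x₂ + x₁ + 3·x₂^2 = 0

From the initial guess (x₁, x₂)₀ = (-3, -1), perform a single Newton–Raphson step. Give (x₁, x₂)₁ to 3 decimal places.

(-1.875, -0.325)

At (-3, -1): F = (-9.000, -18.000).
Jacobian J = [[2·x₂^2, 4·x₁·x₂ - 2], [x₂^2 - 5·x₂ + 1, 2·x₁·x₂ - 5·x₁ + 6·x₂]].
At the point, J = [[2.000, 10.000], [7.000, 15.000]] (det J = -40.000).
Solving J·Δ = −F gives Δ = (1.125, 0.675).
Then the next iterate is (x₁, x₂)₁ = (-1.875, -0.325).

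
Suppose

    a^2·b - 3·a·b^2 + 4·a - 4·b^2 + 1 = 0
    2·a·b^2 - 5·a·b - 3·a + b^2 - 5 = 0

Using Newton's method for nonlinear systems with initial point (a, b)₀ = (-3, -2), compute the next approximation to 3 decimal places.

(-0.308, -1.839)

At (-3, -2): F = (-9.000, -46.000).
Jacobian J = [[2·a·b - 3·b^2 + 4, a^2 - 6·a·b - 8·b], [2·b^2 - 5·b - 3, 4·a·b - 5·a + 2·b]].
At the point, J = [[4.000, -11.000], [15.000, 35.000]] (det J = 305.000).
Solving J·Δ = −F gives Δ = (2.692, 0.161).
Then the next iterate is (a, b)₁ = (-0.308, -1.839).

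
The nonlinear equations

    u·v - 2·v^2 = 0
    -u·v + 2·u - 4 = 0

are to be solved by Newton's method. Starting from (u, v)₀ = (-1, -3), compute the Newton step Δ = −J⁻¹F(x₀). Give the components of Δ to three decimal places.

At (-1, -3): F = (-15.000, -9.000).
Jacobian J = [[v, u - 4·v], [-v + 2, -u]].
At the point, J = [[-3.000, 11.000], [5.000, 1.000]] (det J = -58.000).
Solving J·Δ = −F gives Δ = (1.448, 1.759).

(1.448, 1.759)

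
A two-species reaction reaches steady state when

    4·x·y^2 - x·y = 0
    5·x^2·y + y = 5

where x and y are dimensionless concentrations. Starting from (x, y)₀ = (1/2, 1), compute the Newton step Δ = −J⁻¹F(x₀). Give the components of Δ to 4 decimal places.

(1.2093, -1.4651)

At (1/2, 1): F = (1.5000, -2.7500).
Jacobian J = [[4·y^2 - y, 8·x·y - x], [10·x·y, 5·x^2 + 1]].
At the point, J = [[3.0000, 3.5000], [5.0000, 2.2500]] (det J = -10.7500).
Solving J·Δ = −F gives Δ = (1.2093, -1.4651).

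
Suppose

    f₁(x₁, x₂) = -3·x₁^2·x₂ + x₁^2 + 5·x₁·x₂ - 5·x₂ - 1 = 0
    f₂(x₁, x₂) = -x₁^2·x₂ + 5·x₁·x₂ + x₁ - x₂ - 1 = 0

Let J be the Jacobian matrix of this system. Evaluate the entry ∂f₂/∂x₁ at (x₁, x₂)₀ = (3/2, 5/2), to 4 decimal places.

6.0000

∂f₂/∂x₁ = -2·x₁·x₂ + 5·x₂ + 1.
At (3/2, 5/2) this is 6.0000.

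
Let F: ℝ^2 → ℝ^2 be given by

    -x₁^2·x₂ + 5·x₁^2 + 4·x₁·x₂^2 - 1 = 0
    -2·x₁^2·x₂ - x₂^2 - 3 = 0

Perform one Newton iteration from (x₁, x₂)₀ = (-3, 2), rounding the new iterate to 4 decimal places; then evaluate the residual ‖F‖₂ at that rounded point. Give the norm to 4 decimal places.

15.6588

At (-3, 2): F = (-22.0000, -43.0000).
Jacobian J = [[-2·x₁·x₂ + 10·x₁ + 4·x₂^2, -x₁^2 + 8·x₁·x₂], [-4·x₁·x₂, -2·x₁^2 - 2·x₂]].
At the point, J = [[-2.0000, -57.0000], [24.0000, -22.0000]] (det J = 1412.0000).
Solving J·Δ = −F gives Δ = (1.3931, -0.4348).
Then the next iterate is (x₁, x₂)₁ = (-1.6069, 1.5652).
Re-evaluating at (-1.6069, 1.5652): F = (-7.877571, -13.532943), so ‖F‖₂ = 15.6588.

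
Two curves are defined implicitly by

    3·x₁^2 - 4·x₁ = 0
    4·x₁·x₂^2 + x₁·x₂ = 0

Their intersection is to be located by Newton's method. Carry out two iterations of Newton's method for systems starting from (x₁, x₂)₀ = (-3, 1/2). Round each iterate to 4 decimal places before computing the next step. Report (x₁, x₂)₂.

(-0.3976, 0.3010)

At (-3, 1/2): F = (39.0000, -4.5000).
Jacobian J = [[6·x₁ - 4, 0], [4·x₂^2 + x₂, 8·x₁·x₂ + x₁]].
At the point, J = [[-22.0000, 0.0000], [1.5000, -15.0000]] (det J = 330.0000).
Solving J·Δ = −F gives Δ = (1.7727, -0.1227).
Then the next iterate is (x₁, x₂)₁ = (-1.2273, 0.3773).
Round to (-1.2273, 0.3773) and repeat: F = (9.427996, -1.161911), J = [[-11.3638, 0.0000], [0.946721, -4.931782]].
Δ = (0.8297, -0.0763), so (x₁, x₂)₂ = (-0.3976, 0.3010).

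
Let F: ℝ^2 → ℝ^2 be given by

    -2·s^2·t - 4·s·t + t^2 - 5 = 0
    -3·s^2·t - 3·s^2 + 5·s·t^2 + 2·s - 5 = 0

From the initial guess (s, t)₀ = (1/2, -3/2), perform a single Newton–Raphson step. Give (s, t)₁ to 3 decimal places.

At (1/2, -3/2): F = (1.000, 2.000).
Jacobian J = [[-4·s·t - 4·t, -2·s^2 - 4·s + 2·t], [-6·s·t - 6·s + 5·t^2 + 2, -3·s^2 + 10·s·t]].
At the point, J = [[9.000, -5.500], [14.750, -8.250]] (det J = 6.875).
Solving J·Δ = −F gives Δ = (-0.400, -0.473).
Then the next iterate is (s, t)₁ = (0.100, -1.973).

(0.100, -1.973)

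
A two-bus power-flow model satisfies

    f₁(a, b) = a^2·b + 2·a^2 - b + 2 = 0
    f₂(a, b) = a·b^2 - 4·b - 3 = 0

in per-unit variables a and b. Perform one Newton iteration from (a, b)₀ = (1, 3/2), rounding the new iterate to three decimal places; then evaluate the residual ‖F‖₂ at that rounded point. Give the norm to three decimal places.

At (1, 3/2): F = (4.000, -6.750).
Jacobian J = [[2·a·b + 4·a, a^2 - 1], [b^2, 2·a·b - 4]].
At the point, J = [[7.000, 0.000], [2.250, -1.000]] (det J = -7.000).
Solving J·Δ = −F gives Δ = (-0.571, -8.036).
Then the next iterate is (a, b)₁ = (0.429, -6.536).
Re-evaluating at (0.429, -6.536): F = (7.70119, 41.47058), so ‖F‖₂ = 42.180.

42.180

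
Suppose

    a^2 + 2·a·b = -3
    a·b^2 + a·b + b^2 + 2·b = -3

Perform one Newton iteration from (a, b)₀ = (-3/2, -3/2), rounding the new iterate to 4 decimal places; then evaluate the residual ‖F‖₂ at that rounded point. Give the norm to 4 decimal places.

At (-3/2, -3/2): F = (9.7500, 1.1250).
Jacobian J = [[2·a + 2·b, 2·a], [b^2 + b, 2·a·b + a + 2·b + 2]].
At the point, J = [[-6.0000, -3.0000], [0.7500, 2.0000]] (det J = -9.7500).
Solving J·Δ = −F gives Δ = (2.3462, -1.4423).
Then the next iterate is (a, b)₁ = (0.8462, -2.9423).
Re-evaluating at (0.8462, -2.9423): F = (-1.263494, 10.608418), so ‖F‖₂ = 10.6834.

10.6834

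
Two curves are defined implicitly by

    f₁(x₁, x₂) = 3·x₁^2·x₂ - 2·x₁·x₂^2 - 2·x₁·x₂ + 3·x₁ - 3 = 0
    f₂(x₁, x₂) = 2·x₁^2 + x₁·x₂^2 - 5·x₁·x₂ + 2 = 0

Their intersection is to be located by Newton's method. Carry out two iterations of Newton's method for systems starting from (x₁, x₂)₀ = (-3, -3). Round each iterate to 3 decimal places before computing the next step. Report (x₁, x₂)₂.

(-0.659, -1.376)

At (-3, -3): F = (-57.000, -52.000).
Jacobian J = [[6·x₁·x₂ - 2·x₂^2 - 2·x₂ + 3, 3·x₁^2 - 4·x₁·x₂ - 2·x₁], [4·x₁ + x₂^2 - 5·x₂, 2·x₁·x₂ - 5·x₁]].
At the point, J = [[45.000, -3.000], [12.000, 33.000]] (det J = 1521.000).
Solving J·Δ = −F gives Δ = (1.339, 1.089).
Then the next iterate is (x₁, x₂)₁ = (-1.661, -1.911).
Round to (-1.661, -1.911) and repeat: F = (-18.01655, -14.41885), J = [[18.56318, -1.09792], [6.56292, 14.65334]].
Δ = (1.002, 0.535), so (x₁, x₂)₂ = (-0.659, -1.376).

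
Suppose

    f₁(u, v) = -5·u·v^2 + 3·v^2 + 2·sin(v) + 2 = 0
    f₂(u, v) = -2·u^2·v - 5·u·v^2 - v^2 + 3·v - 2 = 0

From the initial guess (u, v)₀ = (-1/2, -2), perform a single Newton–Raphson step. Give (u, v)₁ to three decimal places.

At (-1/2, -2): F = (22.18141, -1.000).
Jacobian J = [[-5·v^2, -10·u·v + 6·v + 2·cos(v)], [-4·u·v - 5·v^2, -2·u^2 - 10·u·v - 2·v + 3]].
At the point, J = [[-20.000, -22.83229], [-24.000, -3.500]] (det J = -477.97505).
Solving J·Δ = −F gives Δ = (-0.210, 1.156).
Then the next iterate is (u, v)₁ = (-0.710, -0.844).

(-0.710, -0.844)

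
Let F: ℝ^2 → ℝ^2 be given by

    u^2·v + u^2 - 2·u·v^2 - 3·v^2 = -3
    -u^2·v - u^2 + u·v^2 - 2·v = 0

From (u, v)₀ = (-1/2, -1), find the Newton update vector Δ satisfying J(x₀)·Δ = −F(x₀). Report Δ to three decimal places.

At (-1/2, -1): F = (1.000, 1.500).
Jacobian J = [[2·u·v + 2·u - 2·v^2, u^2 - 4·u·v - 6·v], [-2·u·v - 2·u + v^2, -u^2 + 2·u·v - 2]].
At the point, J = [[-2.000, 4.250], [1.000, -1.250]] (det J = -1.750).
Solving J·Δ = −F gives Δ = (-4.357, -2.286).

(-4.357, -2.286)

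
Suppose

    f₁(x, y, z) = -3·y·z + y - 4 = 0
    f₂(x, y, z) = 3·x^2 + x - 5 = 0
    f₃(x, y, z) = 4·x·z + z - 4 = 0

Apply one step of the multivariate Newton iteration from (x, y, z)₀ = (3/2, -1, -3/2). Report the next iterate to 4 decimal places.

(1.1750, -0.2506, 0.2929)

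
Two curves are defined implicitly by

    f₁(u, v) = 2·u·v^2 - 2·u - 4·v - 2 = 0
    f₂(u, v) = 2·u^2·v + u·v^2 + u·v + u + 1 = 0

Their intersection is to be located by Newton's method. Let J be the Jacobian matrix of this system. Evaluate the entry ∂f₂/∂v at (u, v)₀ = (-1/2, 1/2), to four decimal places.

-0.5000

∂f₂/∂v = 2·u^2 + 2·u·v + u.
At (-1/2, 1/2) this is -0.5000.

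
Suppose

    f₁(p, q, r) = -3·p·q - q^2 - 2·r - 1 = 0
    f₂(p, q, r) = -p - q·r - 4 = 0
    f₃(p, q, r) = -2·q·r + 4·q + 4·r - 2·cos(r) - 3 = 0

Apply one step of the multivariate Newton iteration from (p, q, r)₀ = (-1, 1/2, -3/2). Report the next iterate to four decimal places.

(-5.8259, 0.5463, 3.7907)

At (-1, 1/2, -3/2): F = (3.2500, -2.2500, -5.641474).
Jacobian J = [[-3·q, -3·p - 2·q, -2], [-1, -r, -q], [0, -2·r + 4, -2·q + 2·sin(r) + 4]].
At the point, J = [[-1.5000, 2.0000, -2.0000], [-1.0000, 1.5000, -0.5000], [0.0000, 7.0000, 1.005010]] (det J = 8.498747).
Solving J·Δ = −F gives Δ = (-4.8259, 0.0463, 5.2907).
Then the next iterate is (p, q, r)₁ = (-5.8259, 0.5463, 3.7907).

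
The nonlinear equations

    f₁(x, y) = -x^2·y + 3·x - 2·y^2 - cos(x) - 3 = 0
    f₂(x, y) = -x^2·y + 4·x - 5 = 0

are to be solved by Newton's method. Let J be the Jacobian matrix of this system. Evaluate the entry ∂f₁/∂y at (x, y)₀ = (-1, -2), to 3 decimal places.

7.000

∂f₁/∂y = -x^2 - 4·y.
At (-1, -2) this is 7.000.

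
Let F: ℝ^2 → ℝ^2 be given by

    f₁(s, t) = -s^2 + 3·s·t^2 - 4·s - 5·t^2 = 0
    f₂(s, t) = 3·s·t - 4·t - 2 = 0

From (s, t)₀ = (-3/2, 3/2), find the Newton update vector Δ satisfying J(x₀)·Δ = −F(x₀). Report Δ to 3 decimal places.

(3.409, 0.069)

At (-3/2, 3/2): F = (-17.625, -14.750).
Jacobian J = [[-2·s + 3·t^2 - 4, 6·s·t - 10·t], [3·t, 3·s - 4]].
At the point, J = [[5.750, -28.500], [4.500, -8.500]] (det J = 79.375).
Solving J·Δ = −F gives Δ = (3.409, 0.069).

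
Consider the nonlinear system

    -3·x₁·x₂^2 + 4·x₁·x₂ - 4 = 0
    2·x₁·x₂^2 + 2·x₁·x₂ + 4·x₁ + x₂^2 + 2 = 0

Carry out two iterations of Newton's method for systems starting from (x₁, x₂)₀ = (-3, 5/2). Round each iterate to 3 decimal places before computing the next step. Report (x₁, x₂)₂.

(-0.390, 2.652)

At (-3, 5/2): F = (22.250, -56.250).
Jacobian J = [[-3·x₂^2 + 4·x₂, -6·x₁·x₂ + 4·x₁], [2·x₂^2 + 2·x₂ + 4, 4·x₁·x₂ + 2·x₁ + 2·x₂]].
At the point, J = [[-8.750, 33.000], [21.500, -31.000]] (det J = -438.250).
Solving J·Δ = −F gives Δ = (2.662, 0.032).
Then the next iterate is (x₁, x₂)₁ = (-0.338, 2.532).
Round to (-0.338, 2.532) and repeat: F = (-0.92249, 1.01354), J = [[-9.10507, 3.78290], [21.88605, 0.96474]].
Δ = (-0.052, 0.120), so (x₁, x₂)₂ = (-0.390, 2.652).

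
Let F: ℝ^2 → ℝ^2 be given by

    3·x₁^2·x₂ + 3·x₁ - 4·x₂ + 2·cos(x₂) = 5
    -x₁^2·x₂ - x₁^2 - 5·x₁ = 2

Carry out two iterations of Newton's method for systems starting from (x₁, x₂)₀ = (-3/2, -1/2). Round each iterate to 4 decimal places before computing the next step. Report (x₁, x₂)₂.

(-0.3873, -1.3651)

At (-3/2, -1/2): F = (-9.119835, 4.3750).
Jacobian J = [[6·x₁·x₂ + 3, 3·x₁^2 - 2·sin(x₂) - 4], [-2·x₁·x₂ - 2·x₁ - 5, -x₁^2]].
At the point, J = [[7.5000, 3.708851], [-3.5000, -2.2500]] (det J = -3.894021).
Solving J·Δ = −F gives Δ = (1.1026, 0.2293).
Then the next iterate is (x₁, x₂)₁ = (-0.3974, -0.2707).
Round to (-0.3974, -0.2707) and repeat: F = (-3.310484, -0.128176), J = [[3.645457, -2.991408], [-4.420352, -0.157927]].
Δ = (0.0101, -1.0944), so (x₁, x₂)₂ = (-0.3873, -1.3651).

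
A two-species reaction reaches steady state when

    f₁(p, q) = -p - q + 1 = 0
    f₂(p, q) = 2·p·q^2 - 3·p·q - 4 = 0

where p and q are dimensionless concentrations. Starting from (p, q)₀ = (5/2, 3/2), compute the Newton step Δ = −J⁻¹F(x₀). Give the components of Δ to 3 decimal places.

(-3.533, 0.533)

At (5/2, 3/2): F = (-3.000, -4.000).
Jacobian J = [[-1, -1], [2·q^2 - 3·q, 4·p·q - 3·p]].
At the point, J = [[-1.000, -1.000], [0.000, 7.500]] (det J = -7.500).
Solving J·Δ = −F gives Δ = (-3.533, 0.533).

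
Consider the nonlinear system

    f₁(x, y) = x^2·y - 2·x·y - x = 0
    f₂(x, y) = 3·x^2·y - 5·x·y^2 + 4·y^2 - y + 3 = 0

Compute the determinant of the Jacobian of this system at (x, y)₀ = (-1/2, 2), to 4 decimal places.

-147.7500

J = [[2·x·y - 2·y - 1, x^2 - 2·x], [6·x·y - 5·y^2, 3·x^2 - 10·x·y + 8·y - 1]].
At the point, J = [[-7.0000, 1.2500], [-26.0000, 25.7500]].
det J = -147.7500.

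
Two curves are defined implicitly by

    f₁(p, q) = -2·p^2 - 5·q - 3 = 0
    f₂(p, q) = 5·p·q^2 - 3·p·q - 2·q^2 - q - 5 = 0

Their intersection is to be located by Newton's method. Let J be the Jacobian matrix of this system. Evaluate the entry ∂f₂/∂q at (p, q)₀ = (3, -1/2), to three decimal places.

-23.000

∂f₂/∂q = 10·p·q - 3·p - 4·q - 1.
At (3, -1/2) this is -23.000.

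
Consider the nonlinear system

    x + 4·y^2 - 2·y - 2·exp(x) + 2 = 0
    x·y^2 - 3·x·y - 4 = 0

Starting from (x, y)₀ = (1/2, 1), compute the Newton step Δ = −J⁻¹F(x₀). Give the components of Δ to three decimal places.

At (1/2, 1): F = (1.20256, -5.000).
Jacobian J = [[-2·exp(x) + 1, 8·y - 2], [y^2 - 3·y, 2·x·y - 3·x]].
At the point, J = [[-2.29744, 6.000], [-2.000, -0.500]] (det J = 13.14872).
Solving J·Δ = −F gives Δ = (-2.236, -1.057).

(-2.236, -1.057)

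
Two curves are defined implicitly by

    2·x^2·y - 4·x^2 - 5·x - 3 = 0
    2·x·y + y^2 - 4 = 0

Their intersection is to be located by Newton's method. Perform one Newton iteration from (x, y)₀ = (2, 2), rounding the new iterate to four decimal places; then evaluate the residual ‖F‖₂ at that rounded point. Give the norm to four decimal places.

1.4976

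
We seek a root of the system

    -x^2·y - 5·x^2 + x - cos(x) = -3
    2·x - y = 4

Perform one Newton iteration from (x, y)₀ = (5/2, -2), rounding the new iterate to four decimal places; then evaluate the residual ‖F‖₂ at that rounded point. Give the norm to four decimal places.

At (5/2, -2): F = (-12.448856, 3.0000).
Jacobian J = [[-2·x·y - 10·x + sin(x) + 1, -x^2], [2, -1]].
At the point, J = [[-13.401528, -6.2500], [2.0000, -1.0000]] (det J = 25.901528).
Solving J·Δ = −F gives Δ = (-1.2045, 0.5910).
Then the next iterate is (x, y)₁ = (1.2955, -1.4090).
Re-evaluating at (1.2955, -1.4090): F = (-2.003180, 0.0000), so ‖F‖₂ = 2.0032.

2.0032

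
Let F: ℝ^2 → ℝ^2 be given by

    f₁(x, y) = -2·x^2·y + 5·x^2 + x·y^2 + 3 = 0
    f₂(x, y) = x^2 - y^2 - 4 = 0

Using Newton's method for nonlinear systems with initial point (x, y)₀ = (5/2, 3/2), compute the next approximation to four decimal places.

(-2.8936, -7.4894)

At (5/2, 3/2): F = (21.1250, 0.0000).
Jacobian J = [[-4·x·y + 10·x + y^2, -2·x^2 + 2·x·y], [2·x, -2·y]].
At the point, J = [[12.2500, -5.0000], [5.0000, -3.0000]] (det J = -11.7500).
Solving J·Δ = −F gives Δ = (-5.3936, -8.9894).
Then the next iterate is (x, y)₁ = (-2.8936, -7.4894).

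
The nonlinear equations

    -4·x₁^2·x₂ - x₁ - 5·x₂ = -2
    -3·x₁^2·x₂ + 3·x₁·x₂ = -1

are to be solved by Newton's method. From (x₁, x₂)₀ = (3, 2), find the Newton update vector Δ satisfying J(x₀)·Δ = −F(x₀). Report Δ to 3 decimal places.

(0.170, -2.227)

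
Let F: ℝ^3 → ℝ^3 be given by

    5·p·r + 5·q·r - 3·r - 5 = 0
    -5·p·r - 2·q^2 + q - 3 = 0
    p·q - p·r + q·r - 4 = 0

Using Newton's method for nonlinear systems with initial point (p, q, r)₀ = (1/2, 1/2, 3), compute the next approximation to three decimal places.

(-0.095, 1.147, 2.109)

At (1/2, 1/2, 3): F = (1.000, -10.500, -3.750).
Jacobian J = [[5·r, 5·r, 5·p + 5·q - 3], [-5·r, -4·q + 1, -5·p], [q - r, p + r, -p + q]].
At the point, J = [[15.000, 15.000, 2.000], [-15.000, -1.000, -2.500], [-2.500, 3.500, 0.000]] (det J = 115.000).
Solving J·Δ = −F gives Δ = (-0.595, 0.647, -0.891).
Then the next iterate is (p, q, r)₁ = (-0.095, 1.147, 2.109).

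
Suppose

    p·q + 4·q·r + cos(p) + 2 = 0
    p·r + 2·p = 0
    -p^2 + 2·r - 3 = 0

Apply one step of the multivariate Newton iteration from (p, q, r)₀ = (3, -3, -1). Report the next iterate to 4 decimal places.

At (3, -3, -1): F = (4.010008, 3.0000, -14.0000).
Jacobian J = [[q - sin(p), p + 4·r, 4·q], [r + 2, 0, p], [-2·p, 0, 2]].
At the point, J = [[-3.141120, -1.0000, -12.0000], [1.0000, 0.0000, 3.0000], [-6.0000, 0.0000, 2.0000]] (det J = 20.0000).
Solving J·Δ = −F gives Δ = (-2.4000, 13.9487, -0.2000).
Then the next iterate is (p, q, r)₁ = (0.6000, 10.9487, -1.2000).

(0.6000, 10.9487, -1.2000)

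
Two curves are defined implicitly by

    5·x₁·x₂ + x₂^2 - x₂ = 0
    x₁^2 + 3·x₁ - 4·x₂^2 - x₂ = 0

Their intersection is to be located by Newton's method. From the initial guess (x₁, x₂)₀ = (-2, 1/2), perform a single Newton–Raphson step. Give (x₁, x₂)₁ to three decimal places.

At (-2, 1/2): F = (-5.250, -3.500).
Jacobian J = [[5·x₂, 5·x₁ + 2·x₂ - 1], [2·x₁ + 3, -8·x₂ - 1]].
At the point, J = [[2.500, -10.000], [-1.000, -5.000]] (det J = -22.500).
Solving J·Δ = −F gives Δ = (-0.389, -0.622).
Then the next iterate is (x₁, x₂)₁ = (-2.389, -0.122).

(-2.389, -0.122)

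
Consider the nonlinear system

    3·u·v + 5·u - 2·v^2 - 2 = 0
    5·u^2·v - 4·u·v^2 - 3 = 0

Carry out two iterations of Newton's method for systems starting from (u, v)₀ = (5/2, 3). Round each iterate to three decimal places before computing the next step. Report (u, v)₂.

At (5/2, 3): F = (15.000, 0.750).
Jacobian J = [[3·v + 5, 3·u - 4·v], [10·u·v - 4·v^2, 5·u^2 - 8·u·v]].
At the point, J = [[14.000, -4.500], [39.000, -28.750]] (det J = -227.000).
Solving J·Δ = −F gives Δ = (-1.885, -2.531).
Then the next iterate is (u, v)₁ = (0.615, 0.469).
Round to (0.615, 0.469) and repeat: F = (1.50038, -2.65417), J = [[6.407, -0.031], [2.00451, -0.41636]].
Δ = (-0.271, -7.681), so (u, v)₂ = (0.344, -7.212).

(0.344, -7.212)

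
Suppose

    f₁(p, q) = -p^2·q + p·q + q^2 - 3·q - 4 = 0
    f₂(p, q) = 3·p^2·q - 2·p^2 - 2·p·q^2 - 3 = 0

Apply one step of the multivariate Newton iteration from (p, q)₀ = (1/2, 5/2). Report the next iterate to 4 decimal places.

(-1.8730, 4.5556)

At (1/2, 5/2): F = (-4.6250, -7.8750).
Jacobian J = [[-2·p·q + q, -p^2 + p + 2·q - 3], [6·p·q - 4·p - 2·q^2, 3·p^2 - 4·p·q]].
At the point, J = [[0.0000, 2.2500], [-7.0000, -4.2500]] (det J = 15.7500).
Solving J·Δ = −F gives Δ = (-2.3730, 2.0556).
Then the next iterate is (p, q)₁ = (-1.8730, 4.5556).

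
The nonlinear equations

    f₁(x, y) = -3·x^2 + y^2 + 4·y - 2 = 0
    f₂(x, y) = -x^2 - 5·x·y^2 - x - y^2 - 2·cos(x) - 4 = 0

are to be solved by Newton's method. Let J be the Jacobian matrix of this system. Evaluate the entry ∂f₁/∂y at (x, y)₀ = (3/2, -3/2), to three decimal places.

∂f₁/∂y = 2·y + 4.
At (3/2, -3/2) this is 1.000.

1.000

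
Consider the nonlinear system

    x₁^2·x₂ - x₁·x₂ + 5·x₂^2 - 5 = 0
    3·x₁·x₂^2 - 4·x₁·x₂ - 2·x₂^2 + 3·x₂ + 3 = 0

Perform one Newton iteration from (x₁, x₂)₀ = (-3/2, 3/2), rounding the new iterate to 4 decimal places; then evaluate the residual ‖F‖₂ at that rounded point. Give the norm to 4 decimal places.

17.4579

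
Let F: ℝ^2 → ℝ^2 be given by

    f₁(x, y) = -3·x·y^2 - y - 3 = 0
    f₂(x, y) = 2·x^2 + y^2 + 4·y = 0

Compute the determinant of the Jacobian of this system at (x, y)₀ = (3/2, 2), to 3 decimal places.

18.000

J = [[-3·y^2, -6·x·y - 1], [4·x, 2·y + 4]].
At the point, J = [[-12.000, -19.000], [6.000, 8.000]].
det J = 18.000.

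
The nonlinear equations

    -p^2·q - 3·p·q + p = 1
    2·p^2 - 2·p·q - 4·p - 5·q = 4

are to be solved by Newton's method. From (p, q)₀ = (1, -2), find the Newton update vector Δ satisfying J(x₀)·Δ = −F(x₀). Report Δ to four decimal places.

(-0.3934, 0.9180)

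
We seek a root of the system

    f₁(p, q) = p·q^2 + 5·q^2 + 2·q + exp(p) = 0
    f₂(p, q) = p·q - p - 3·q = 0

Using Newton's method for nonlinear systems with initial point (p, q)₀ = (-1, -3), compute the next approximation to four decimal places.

(0.3113, -1.0613)

At (-1, -3): F = (30.367879, 13.0000).
Jacobian J = [[q^2 + exp(p), 2·p·q + 10·q + 2], [q - 1, p - 3]].
At the point, J = [[9.367879, -22.0000], [-4.0000, -4.0000]] (det J = -125.471518).
Solving J·Δ = −F gives Δ = (1.3113, 1.9387).
Then the next iterate is (p, q)₁ = (0.3113, -1.0613).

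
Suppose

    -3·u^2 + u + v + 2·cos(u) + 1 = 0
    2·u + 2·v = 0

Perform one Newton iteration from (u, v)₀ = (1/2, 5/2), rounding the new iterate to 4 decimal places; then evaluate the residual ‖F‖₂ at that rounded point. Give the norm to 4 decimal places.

At (1/2, 5/2): F = (5.005165, 6.0000).
Jacobian J = [[-6·u - 2·sin(u) + 1, 1], [2, 2]].
At the point, J = [[-2.958851, 1.0000], [2.0000, 2.0000]] (det J = -7.917702).
Solving J·Δ = −F gives Δ = (0.5065, -3.5065).
Then the next iterate is (u, v)₁ = (1.0065, -1.0065).
Re-evaluating at (1.0065, -1.0065): F = (-0.969484, 0.0000), so ‖F‖₂ = 0.9695.

0.9695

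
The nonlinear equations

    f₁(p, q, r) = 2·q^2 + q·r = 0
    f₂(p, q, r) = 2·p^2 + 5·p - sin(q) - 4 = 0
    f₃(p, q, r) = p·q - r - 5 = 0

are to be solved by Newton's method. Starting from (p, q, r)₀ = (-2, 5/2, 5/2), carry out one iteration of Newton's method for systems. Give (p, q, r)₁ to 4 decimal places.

(-3.4351, 5.3625, -19.3127)

At (-2, 5/2, 5/2): F = (18.7500, -6.598472, -12.5000).
Jacobian J = [[0, 4·q + r, q], [4·p + 5, -cos(q), 0], [q, p, -1]].
At the point, J = [[0.0000, 12.5000, 2.5000], [-3.0000, 0.801144, 0.0000], [2.5000, -2.0000, -1.0000]] (det J = -27.507148).
Solving J·Δ = −F gives Δ = (-1.4351, 2.8625, -21.8127).
Then the next iterate is (p, q, r)₁ = (-3.4351, 5.3625, -19.3127).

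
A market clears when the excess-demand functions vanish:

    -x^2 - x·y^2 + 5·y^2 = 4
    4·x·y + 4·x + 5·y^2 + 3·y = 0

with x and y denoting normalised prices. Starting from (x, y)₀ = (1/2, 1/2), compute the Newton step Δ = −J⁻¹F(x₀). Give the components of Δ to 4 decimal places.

At (1/2, 1/2): F = (-3.1250, 5.7500).
Jacobian J = [[-2·x - y^2, -2·x·y + 10·y], [4·y + 4, 4·x + 10·y + 3]].
At the point, J = [[-1.2500, 4.5000], [6.0000, 10.0000]] (det J = -39.5000).
Solving J·Δ = −F gives Δ = (-1.4462, 0.2927).

(-1.4462, 0.2927)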